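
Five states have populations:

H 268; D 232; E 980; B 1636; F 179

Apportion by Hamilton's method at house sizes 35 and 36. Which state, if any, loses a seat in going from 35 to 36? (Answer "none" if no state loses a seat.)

At 35 seats: H 3, D 3, E 10, B 17, F 2.
At 36 seats: H 3, D 2, E 11, B 18, F 2.
D drops from 3 to 2.

D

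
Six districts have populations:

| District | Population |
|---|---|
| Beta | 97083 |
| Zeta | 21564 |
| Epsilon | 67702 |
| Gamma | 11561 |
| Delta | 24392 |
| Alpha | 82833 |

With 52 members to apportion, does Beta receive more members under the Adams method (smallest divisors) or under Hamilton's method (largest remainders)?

Hamilton

Adams: Beta 16, Zeta 4, Epsilon 12, Gamma 2, Delta 4, Alpha 14.
Hamilton: Beta 17, Zeta 4, Epsilon 11, Gamma 2, Delta 4, Alpha 14.
Beta gets 16 under Adams and 17 under Hamilton.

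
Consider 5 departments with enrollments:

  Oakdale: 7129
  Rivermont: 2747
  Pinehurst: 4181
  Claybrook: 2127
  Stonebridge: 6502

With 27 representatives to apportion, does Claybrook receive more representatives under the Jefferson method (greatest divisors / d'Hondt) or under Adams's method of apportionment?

Adams

Jefferson: Oakdale 9, Rivermont 3, Pinehurst 5, Claybrook 2, Stonebridge 8.
Adams: Oakdale 8, Rivermont 3, Pinehurst 5, Claybrook 3, Stonebridge 8.
Claybrook gets 2 under Jefferson and 3 under Adams.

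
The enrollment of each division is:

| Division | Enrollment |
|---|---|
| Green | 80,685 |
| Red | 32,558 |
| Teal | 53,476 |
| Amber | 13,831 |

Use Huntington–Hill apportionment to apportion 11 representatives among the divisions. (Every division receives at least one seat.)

With divisor 16739: modified quotas Green 4.820, Red 1.945, Teal 3.195, Amber 0.826.
Geometric-mean thresholds: Green √(4·5)=4.472, Red √(1·2)=1.414, Teal √(3·4)=3.464, Amber (min 1).
Each quota rounded against its threshold gives Green 5, Red 2, Teal 3, Amber 1 (total 11).

Green=5; Red=2; Teal=3; Amber=1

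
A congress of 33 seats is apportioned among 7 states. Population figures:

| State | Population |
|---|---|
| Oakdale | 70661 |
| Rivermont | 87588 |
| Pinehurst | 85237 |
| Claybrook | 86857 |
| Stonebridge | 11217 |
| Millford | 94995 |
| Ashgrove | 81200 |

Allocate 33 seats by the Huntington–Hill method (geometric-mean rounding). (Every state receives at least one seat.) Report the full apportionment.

With divisor 15829: modified quotas Oakdale 4.464, Rivermont 5.533, Pinehurst 5.385, Claybrook 5.487, Stonebridge 0.709, Millford 6.001, Ashgrove 5.130.
Geometric-mean thresholds: Oakdale √(4·5)=4.472, Rivermont √(5·6)=5.477, Pinehurst √(5·6)=5.477, Claybrook √(5·6)=5.477, Stonebridge (min 1), Millford √(6·7)=6.481, Ashgrove √(5·6)=5.477.
Each quota rounded against its threshold gives Oakdale 4, Rivermont 6, Pinehurst 5, Claybrook 6, Stonebridge 1, Millford 6, Ashgrove 5 (total 33).

Oakdale=4; Rivermont=6; Pinehurst=5; Claybrook=6; Stonebridge=1; Millford=6; Ashgrove=5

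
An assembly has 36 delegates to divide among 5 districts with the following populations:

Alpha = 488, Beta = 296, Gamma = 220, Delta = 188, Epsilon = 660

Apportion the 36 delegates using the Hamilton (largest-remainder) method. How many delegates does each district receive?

Alpha=9, Beta=6, Gamma=4, Delta=4, Epsilon=13

Standard divisor: 1852 ÷ 36 ≈ 51.444.
Standard quotas: Alpha 9.486, Beta 5.754, Gamma 4.276, Delta 3.654, Epsilon 12.829.
Lower quotas: Alpha 9, Beta 5, Gamma 4, Delta 3, Epsilon 12 (sum 33, leaving 3 seats).
Remainders in descending order: Epsilon 0.829, Beta 0.754, Delta 0.654, Alpha 0.486, Gamma 0.276.
Largest remainders: Epsilon, Beta, Delta receive the extra seats.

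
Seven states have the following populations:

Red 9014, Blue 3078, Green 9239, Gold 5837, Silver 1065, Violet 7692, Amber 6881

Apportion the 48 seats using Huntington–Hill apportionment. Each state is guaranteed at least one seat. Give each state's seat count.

With divisor 895: modified quotas Red 10.072, Blue 3.439, Green 10.323, Gold 6.522, Silver 1.190, Violet 8.594, Amber 7.688.
Geometric-mean thresholds: Red √(10·11)=10.488, Blue √(3·4)=3.464, Green √(10·11)=10.488, Gold √(6·7)=6.481, Silver √(1·2)=1.414, Violet √(8·9)=8.485, Amber √(7·8)=7.483.
Each quota rounded against its threshold gives Red 10, Blue 3, Green 10, Gold 7, Silver 1, Violet 9, Amber 8 (total 48).

Red 10; Blue 3; Green 10; Gold 7; Silver 1; Violet 9; Amber 8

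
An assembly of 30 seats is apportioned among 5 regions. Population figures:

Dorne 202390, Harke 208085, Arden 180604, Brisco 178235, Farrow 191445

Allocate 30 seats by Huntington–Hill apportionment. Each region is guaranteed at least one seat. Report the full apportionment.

With divisor 32325: modified quotas Dorne 6.261, Harke 6.437, Arden 5.587, Brisco 5.514, Farrow 5.923.
Geometric-mean thresholds: Dorne √(6·7)=6.481, Harke √(6·7)=6.481, Arden √(5·6)=5.477, Brisco √(5·6)=5.477, Farrow √(5·6)=5.477.
Each quota rounded against its threshold gives Dorne 6, Harke 6, Arden 6, Brisco 6, Farrow 6 (total 30).

Dorne: 6, Harke: 6, Arden: 6, Brisco: 6, Farrow: 6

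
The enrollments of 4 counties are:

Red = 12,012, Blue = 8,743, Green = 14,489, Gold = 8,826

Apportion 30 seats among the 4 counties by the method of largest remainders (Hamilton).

Red 8, Blue 6, Green 10, Gold 6

Total 44070; standard divisor 44070/30 = 1469.
Standard quotas: Red 8.1770, Blue 5.9517, Green 9.8632, Gold 6.0082.
Lower quotas: Red 8, Blue 5, Green 9, Gold 6 (sum 28, leaving 2 seats).
Remainders in descending order: Blue 0.9517, Green 0.8632, Red 0.1770, Gold 0.0082.
Largest remainders: Blue, Green receive the extra seats.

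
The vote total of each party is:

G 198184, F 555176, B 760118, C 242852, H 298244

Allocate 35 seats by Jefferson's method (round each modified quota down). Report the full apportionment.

Standard divisor 2054574/35 ≈ 58702.114; standard quotas: G 3.376, F 9.458, B 12.949, C 4.137, H 5.081.
Rounding down gives 3, 9, 12, 4, 5 = 33 seats, so the divisor must be adjusted.
With modified divisor 54900: modified quotas G 3.610, F 10.112, B 13.846, C 4.424, H 5.432.
Rounding down: G 3, F 10, B 13, C 4, H 5 (total 35).

G: 3; F: 10; B: 13; C: 4; H: 5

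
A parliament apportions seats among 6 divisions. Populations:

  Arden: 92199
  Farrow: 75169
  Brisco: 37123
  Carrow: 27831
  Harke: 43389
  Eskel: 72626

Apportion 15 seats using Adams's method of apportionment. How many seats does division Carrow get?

Standard divisor 348337/15 ≈ 23222.467; standard quotas: Arden 3.970, Farrow 3.237, Brisco 1.599, Carrow 1.198, Harke 1.868, Eskel 3.127.
Rounding up gives 4, 4, 2, 2, 2, 4 = 18 seats, so the divisor must be adjusted.
With modified divisor 29300: modified quotas Arden 3.147, Farrow 2.565, Brisco 1.267, Carrow 0.950, Harke 1.481, Eskel 2.479.
Rounding up: Arden 4, Farrow 3, Brisco 2, Carrow 1, Harke 2, Eskel 3 (total 15).
Carrow receives 1.

1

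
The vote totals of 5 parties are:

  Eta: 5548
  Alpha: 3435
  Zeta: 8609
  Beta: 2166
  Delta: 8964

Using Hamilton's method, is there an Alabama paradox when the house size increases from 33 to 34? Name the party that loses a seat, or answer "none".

Beta

At 33 seats: Eta 6, Alpha 4, Zeta 10, Beta 3, Delta 10.
At 34 seats: Eta 7, Alpha 4, Zeta 10, Beta 2, Delta 11.
Beta drops from 3 to 2.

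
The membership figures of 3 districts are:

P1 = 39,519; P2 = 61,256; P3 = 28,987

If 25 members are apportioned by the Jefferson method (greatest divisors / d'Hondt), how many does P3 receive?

Standard divisor 129762/25 ≈ 5190.48; standard quotas: P1 7.614, P2 11.802, P3 5.585.
Rounding down gives 7, 11, 5 = 23 seats, so the divisor must be adjusted.
With modified divisor 4900: modified quotas P1 8.065, P2 12.501, P3 5.916.
Rounding down: P1 8, P2 12, P3 5 (total 25).
P3 receives 5.

5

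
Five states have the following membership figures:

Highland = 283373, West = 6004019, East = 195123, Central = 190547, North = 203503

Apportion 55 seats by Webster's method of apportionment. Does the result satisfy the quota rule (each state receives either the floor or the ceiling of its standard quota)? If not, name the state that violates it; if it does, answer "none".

West

Standard quotas: Highland 2.266, West 48.021, East 1.561, Central 1.524, North 1.628.
Webster allocation: Highland 2, West 47, East 2, Central 2, North 2.
West has quota 48.021 (lower 48, upper 49) but receives 47 — outside the quota interval.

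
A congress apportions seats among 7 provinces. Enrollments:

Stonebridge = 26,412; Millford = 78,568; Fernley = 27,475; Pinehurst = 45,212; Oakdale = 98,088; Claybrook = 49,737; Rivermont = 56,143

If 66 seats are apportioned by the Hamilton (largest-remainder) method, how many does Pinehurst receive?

Total 381635; standard divisor 381635/66 ≈ 5782.348.
Standard quotas: Stonebridge 4.5677, Millford 13.5876, Fernley 4.7515, Pinehurst 7.8190, Oakdale 16.9633, Claybrook 8.6015, Rivermont 9.7094.
Lower quotas: Stonebridge 4, Millford 13, Fernley 4, Pinehurst 7, Oakdale 16, Claybrook 8, Rivermont 9 (sum 61, leaving 5 seats).
Remainders in descending order: Oakdale 0.9633, Pinehurst 0.8190, Fernley 0.7515, Rivermont 0.7094, Claybrook 0.6015, Millford 0.5876, Stonebridge 0.5677.
Largest remainders: Oakdale, Pinehurst, Fernley, Rivermont, Claybrook receive the extra seats.
Pinehurst receives 8.

8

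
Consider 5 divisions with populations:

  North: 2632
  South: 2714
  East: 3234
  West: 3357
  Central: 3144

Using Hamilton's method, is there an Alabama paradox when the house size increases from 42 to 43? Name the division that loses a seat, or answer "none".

At 42 seats: North 7, South 8, East 9, West 9, Central 9.
At 43 seats: North 7, South 8, East 9, West 10, Central 9.
No division's allocation decreased.

none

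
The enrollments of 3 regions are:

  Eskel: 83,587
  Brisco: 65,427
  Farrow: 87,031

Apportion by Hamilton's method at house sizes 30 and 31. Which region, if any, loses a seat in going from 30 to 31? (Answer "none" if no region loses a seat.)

At 30 seats: Eskel 11, Brisco 8, Farrow 11.
At 31 seats: Eskel 11, Brisco 9, Farrow 11.
No region's allocation decreased.

none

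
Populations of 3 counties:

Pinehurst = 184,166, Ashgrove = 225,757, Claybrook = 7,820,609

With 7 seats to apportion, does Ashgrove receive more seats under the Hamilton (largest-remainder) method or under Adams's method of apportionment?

Adams

Hamilton: Pinehurst 0, Ashgrove 0, Claybrook 7.
Adams: Pinehurst 1, Ashgrove 1, Claybrook 5.
Ashgrove gets 0 under Hamilton and 1 under Adams.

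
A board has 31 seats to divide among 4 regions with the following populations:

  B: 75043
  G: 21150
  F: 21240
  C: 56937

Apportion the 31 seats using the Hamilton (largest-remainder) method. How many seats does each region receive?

Standard divisor: 174370 ÷ 31 ≈ 5624.839.
Standard quotas: B 13.3414, G 3.7601, F 3.7761, C 10.1224.
Lower quotas: B 13, G 3, F 3, C 10 (sum 29, leaving 2 seats).
Remainders in descending order: F 0.7761, G 0.7601, B 0.3414, C 0.1224.
The surplus seats go to F, G.

B 13, G 4, F 4, C 10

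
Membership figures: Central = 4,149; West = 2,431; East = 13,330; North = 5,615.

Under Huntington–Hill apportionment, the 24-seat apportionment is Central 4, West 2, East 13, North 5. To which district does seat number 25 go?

Priority for the next seat is population ÷ (√(s·(s+1))).
Priorities: Central 927.745, West 992.452, East 988.085, North 1025.154.
Highest priority: North.

North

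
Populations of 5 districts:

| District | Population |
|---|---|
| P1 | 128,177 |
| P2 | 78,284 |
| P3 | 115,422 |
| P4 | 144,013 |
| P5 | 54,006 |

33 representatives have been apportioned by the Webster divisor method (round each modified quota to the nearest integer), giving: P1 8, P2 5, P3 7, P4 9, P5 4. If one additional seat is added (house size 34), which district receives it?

P3

Priority for the next seat is population ÷ (current seats + 0.5).
Priorities: P1 15079.647, P2 14233.455, P3 15389.600, P4 15159.263, P5 12001.333.
Highest priority: P3.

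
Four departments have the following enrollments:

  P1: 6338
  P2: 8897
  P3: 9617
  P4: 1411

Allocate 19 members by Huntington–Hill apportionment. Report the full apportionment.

P1 5; P2 6; P3 7; P4 1

With divisor 1395: modified quotas P1 4.543, P2 6.378, P3 6.894, P4 1.011.
Geometric-mean thresholds: P1 √(4·5)=4.472, P2 √(6·7)=6.481, P3 √(6·7)=6.481, P4 √(1·2)=1.414.
Each quota rounded against its threshold gives P1 5, P2 6, P3 7, P4 1 (total 19).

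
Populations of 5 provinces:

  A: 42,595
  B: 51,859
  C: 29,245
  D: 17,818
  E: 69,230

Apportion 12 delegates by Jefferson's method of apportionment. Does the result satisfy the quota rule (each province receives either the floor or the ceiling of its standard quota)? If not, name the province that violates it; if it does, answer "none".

none

Standard quotas: A 2.425, B 2.953, C 1.665, D 1.015, E 3.942.
Jefferson allocation: A 2, B 3, C 2, D 1, E 4.
Every allocation lies between the lower and upper quota.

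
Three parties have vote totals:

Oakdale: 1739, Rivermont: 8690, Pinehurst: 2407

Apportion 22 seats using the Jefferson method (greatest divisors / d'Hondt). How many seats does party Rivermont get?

Standard divisor 12836/22 ≈ 583.455; standard quotas: Oakdale 2.981, Rivermont 14.894, Pinehurst 4.125.
Rounding down gives 2, 14, 4 = 20 seats, so the divisor must be adjusted.
With modified divisor 560: modified quotas Oakdale 3.105, Rivermont 15.518, Pinehurst 4.298.
Rounding down: Oakdale 3, Rivermont 15, Pinehurst 4 (total 22).
Rivermont receives 15.

15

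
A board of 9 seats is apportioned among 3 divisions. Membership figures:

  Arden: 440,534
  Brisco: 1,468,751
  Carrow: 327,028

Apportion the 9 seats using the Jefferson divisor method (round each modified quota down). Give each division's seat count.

Arden 2, Brisco 6, Carrow 1

Standard divisor 2236313/9 ≈ 248479.222; standard quotas: Arden 1.773, Brisco 5.911, Carrow 1.316.
Rounding down gives 1, 5, 1 = 7 seats, so the divisor must be adjusted.
With modified divisor 215000: modified quotas Arden 2.049, Brisco 6.831, Carrow 1.521.
Rounding down: Arden 2, Brisco 6, Carrow 1 (total 9).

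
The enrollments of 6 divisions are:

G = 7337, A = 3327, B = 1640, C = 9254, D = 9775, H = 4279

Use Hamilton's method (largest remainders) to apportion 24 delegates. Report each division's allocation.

The standard divisor is 35612/24 ≈ 1483.833.
Standard quotas: G 4.9446, A 2.2422, B 1.1052, C 6.2365, D 6.5877, H 2.8837.
Lower quotas: G 4, A 2, B 1, C 6, D 6, H 2 (sum 21, leaving 3 seats).
Remainders in descending order: G 0.9446, H 0.8837, D 0.5877, A 0.2422, C 0.2365, B 0.1052.
Largest remainders: G, H, D receive the extra seats.

G=5, A=2, B=1, C=6, D=7, H=3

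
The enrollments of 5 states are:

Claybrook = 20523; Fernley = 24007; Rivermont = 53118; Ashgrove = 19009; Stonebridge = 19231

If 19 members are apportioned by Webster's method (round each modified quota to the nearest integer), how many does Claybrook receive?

3

Standard divisor 135888/19 ≈ 7152; standard quotas: Claybrook 2.870, Fernley 3.357, Rivermont 7.427, Ashgrove 2.658, Stonebridge 2.689.
Rounding to the nearest integer gives Claybrook 3, Fernley 3, Rivermont 7, Ashgrove 3, Stonebridge 3 — total 19, matching the house size, so no adjustment is needed.
Claybrook receives 3.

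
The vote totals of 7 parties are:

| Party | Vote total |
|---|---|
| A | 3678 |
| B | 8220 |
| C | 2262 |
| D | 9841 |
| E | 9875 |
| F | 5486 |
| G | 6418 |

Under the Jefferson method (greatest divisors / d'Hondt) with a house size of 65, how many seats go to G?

Standard divisor 45780/65 ≈ 704.308; standard quotas: A 5.222, B 11.671, C 3.212, D 13.973, E 14.021, F 7.789, G 9.112.
Rounding down gives 5, 11, 3, 13, 14, 7, 9 = 62 seats, so the divisor must be adjusted.
With modified divisor 670: modified quotas A 5.490, B 12.269, C 3.376, D 14.688, E 14.739, F 8.188, G 9.579.
Rounding down: A 5, B 12, C 3, D 14, E 14, F 8, G 9 (total 65).
G receives 9.

9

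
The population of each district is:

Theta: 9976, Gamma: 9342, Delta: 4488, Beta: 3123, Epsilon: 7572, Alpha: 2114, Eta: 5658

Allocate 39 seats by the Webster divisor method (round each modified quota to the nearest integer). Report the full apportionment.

Theta 9; Gamma 9; Delta 4; Beta 3; Epsilon 7; Alpha 2; Eta 5

Standard divisor 42273/39 ≈ 1083.923; standard quotas: Theta 9.204, Gamma 8.619, Delta 4.141, Beta 2.881, Epsilon 6.986, Alpha 1.950, Eta 5.220.
Rounding to the nearest integer gives Theta 9, Gamma 9, Delta 4, Beta 3, Epsilon 7, Alpha 2, Eta 5 — total 39, matching the house size, so no adjustment is needed.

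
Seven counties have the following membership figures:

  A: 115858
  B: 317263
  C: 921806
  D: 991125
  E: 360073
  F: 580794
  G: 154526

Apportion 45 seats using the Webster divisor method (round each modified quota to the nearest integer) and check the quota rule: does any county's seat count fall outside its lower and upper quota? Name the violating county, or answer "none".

Standard quotas: A 1.515, B 4.149, C 12.053, D 12.960, E 4.708, F 7.594, G 2.021.
Webster allocation: A 1, B 4, C 12, D 13, E 5, F 8, G 2.
Every allocation lies between the lower and upper quota.

none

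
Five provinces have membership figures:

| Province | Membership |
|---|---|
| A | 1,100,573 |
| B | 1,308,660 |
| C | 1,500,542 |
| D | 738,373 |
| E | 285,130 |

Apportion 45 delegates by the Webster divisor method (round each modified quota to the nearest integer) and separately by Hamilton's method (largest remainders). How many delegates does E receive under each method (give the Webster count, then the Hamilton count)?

Webster: A 10, B 12, C 13, D 7, E 3.
Hamilton: A 10, B 12, C 14, D 7, E 2.
E gets 3 under Webster and 2 under Hamilton.

3 and 2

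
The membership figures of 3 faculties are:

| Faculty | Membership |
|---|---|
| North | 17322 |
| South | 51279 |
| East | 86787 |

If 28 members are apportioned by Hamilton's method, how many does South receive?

The standard divisor is 155388/28 ≈ 5549.571.
Standard quotas: North 3.1213, South 9.2402, East 15.6385.
Lower quotas: North 3, South 9, East 15 (sum 27, leaving 1 seat).
Remainders in descending order: East 0.6385, South 0.2402, North 0.1213.
Largest remainder: East receives the extra seat.
South receives 9.

9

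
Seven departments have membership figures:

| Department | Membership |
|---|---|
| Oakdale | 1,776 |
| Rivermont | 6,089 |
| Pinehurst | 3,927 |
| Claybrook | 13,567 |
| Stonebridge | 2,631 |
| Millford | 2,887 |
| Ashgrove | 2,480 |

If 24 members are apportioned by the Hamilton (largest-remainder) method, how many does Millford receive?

Standard divisor: 33357 ÷ 24 ≈ 1389.875.
Standard quotas: Oakdale 1.2778, Rivermont 4.3810, Pinehurst 2.8254, Claybrook 9.7613, Stonebridge 1.8930, Millford 2.0772, Ashgrove 1.7843.
Lower quotas: Oakdale 1, Rivermont 4, Pinehurst 2, Claybrook 9, Stonebridge 1, Millford 2, Ashgrove 1 (sum 20, leaving 4 seats).
Remainders in descending order: Stonebridge 0.8930, Pinehurst 0.8254, Ashgrove 0.7843, Claybrook 0.7613, Rivermont 0.3810, Oakdale 0.2778, Millford 0.0772.
Largest remainders: Stonebridge, Pinehurst, Ashgrove, Claybrook receive the extra seats.
Millford receives 2.

2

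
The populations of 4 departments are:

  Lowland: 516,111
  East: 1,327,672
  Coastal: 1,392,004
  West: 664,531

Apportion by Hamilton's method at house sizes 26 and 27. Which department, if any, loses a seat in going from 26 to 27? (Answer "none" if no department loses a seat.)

Lowland

At 26 seats: Lowland 4, East 9, Coastal 9, West 4.
At 27 seats: Lowland 3, East 9, Coastal 10, West 5.
Lowland drops from 4 to 3.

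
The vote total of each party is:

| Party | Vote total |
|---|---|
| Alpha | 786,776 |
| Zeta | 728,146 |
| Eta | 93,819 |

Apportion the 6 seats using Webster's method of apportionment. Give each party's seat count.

Alpha 3, Zeta 3, Eta 0

Standard divisor 1608741/6 ≈ 268123.5; standard quotas: Alpha 2.934, Zeta 2.716, Eta 0.350.
Rounding to the nearest integer gives Alpha 3, Zeta 3, Eta 0 — total 6, matching the house size, so no adjustment is needed.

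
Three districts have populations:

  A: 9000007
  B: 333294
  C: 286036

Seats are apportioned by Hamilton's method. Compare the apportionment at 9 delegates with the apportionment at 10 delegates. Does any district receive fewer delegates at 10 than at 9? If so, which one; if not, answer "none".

At 9 seats: A 9, B 0, C 0.
At 10 seats: A 10, B 0, C 0.
No district's allocation decreased.

none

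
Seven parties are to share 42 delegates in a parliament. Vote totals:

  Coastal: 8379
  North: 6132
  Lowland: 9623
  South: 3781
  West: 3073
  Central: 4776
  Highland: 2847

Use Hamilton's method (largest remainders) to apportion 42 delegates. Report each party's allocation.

Coastal 9; North 7; Lowland 11; South 4; West 3; Central 5; Highland 3

Standard divisor: 38611 ÷ 42 ≈ 919.31.
Standard quotas: Coastal 9.1144, North 6.6702, Lowland 10.4676, South 4.1129, West 3.3427, Central 5.1952, Highland 3.0969.
Lower quotas: Coastal 9, North 6, Lowland 10, South 4, West 3, Central 5, Highland 3 (sum 40, leaving 2 seats).
Remainders in descending order: North 0.6702, Lowland 0.4676, West 0.3427, Central 0.1952, Coastal 0.1144, South 0.1129, Highland 0.0969.
The surplus seats go to North, Lowland.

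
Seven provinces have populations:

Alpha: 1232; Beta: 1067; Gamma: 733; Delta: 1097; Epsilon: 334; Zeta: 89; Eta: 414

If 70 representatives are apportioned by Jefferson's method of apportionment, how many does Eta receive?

6

Standard divisor 4966/70 ≈ 70.943; standard quotas: Alpha 17.366, Beta 15.040, Gamma 10.332, Delta 15.463, Epsilon 4.708, Zeta 1.255, Eta 5.836.
Rounding down gives 17, 15, 10, 15, 4, 1, 5 = 67 seats, so the divisor must be adjusted.
With modified divisor 68: modified quotas Alpha 18.118, Beta 15.691, Gamma 10.779, Delta 16.132, Epsilon 4.912, Zeta 1.309, Eta 6.088.
Rounding down: Alpha 18, Beta 15, Gamma 10, Delta 16, Epsilon 4, Zeta 1, Eta 6 (total 70).
Eta receives 6.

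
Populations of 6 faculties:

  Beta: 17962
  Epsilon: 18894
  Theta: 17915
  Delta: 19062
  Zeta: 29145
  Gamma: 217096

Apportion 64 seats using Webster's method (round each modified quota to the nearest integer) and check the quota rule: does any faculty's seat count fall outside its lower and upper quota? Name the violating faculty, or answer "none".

Standard quotas: Beta 3.592, Epsilon 3.778, Theta 3.582, Delta 3.812, Zeta 5.828, Gamma 43.409.
Webster allocation: Beta 4, Epsilon 4, Theta 4, Delta 4, Zeta 6, Gamma 42.
Gamma has quota 43.409 (lower 43, upper 44) but receives 42 — outside the quota interval.

Gamma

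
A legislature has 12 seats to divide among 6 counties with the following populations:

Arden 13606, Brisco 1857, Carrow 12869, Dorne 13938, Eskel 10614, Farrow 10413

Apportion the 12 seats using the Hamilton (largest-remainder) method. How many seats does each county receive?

Arden 3, Brisco 0, Carrow 2, Dorne 3, Eskel 2, Farrow 2

Total 63297; standard divisor 63297/12 ≈ 5274.75.
Standard quotas: Arden 2.5795, Brisco 0.3521, Carrow 2.4397, Dorne 2.6424, Eskel 2.0122, Farrow 1.9741.
Lower quotas: Arden 2, Brisco 0, Carrow 2, Dorne 2, Eskel 2, Farrow 1 (sum 9, leaving 3 seats).
Remainders in descending order: Farrow 0.9741, Dorne 0.6424, Arden 0.5795, Carrow 0.4397, Brisco 0.3521, Eskel 0.0122.
The surplus seats go to Farrow, Dorne, Arden.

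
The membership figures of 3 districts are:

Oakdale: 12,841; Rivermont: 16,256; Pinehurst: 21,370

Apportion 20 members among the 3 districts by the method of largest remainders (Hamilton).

Total 50467; standard divisor 50467/20 ≈ 2523.35.
Standard quotas: Oakdale 5.0889, Rivermont 6.4422, Pinehurst 8.4689.
Lower quotas: Oakdale 5, Rivermont 6, Pinehurst 8 (sum 19, leaving 1 seat).
Remainders in descending order: Pinehurst 0.4689, Rivermont 0.4422, Oakdale 0.0889.
Largest remainder: Pinehurst receives the extra seat.

Oakdale 5, Rivermont 6, Pinehurst 9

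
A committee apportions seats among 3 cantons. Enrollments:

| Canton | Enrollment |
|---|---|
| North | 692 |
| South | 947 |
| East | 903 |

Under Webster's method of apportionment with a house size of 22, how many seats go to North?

6

Standard divisor 2542/22 ≈ 115.545; standard quotas: North 5.989, South 8.196, East 7.815.
Rounding to the nearest integer gives North 6, South 8, East 8 — total 22, matching the house size, so no adjustment is needed.
North receives 6.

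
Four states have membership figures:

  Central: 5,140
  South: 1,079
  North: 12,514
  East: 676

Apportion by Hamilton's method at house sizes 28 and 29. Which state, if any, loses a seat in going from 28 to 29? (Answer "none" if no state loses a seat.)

At 28 seats: Central 7, South 2, North 18, East 1.
At 29 seats: Central 8, South 1, North 19, East 1.
South drops from 2 to 1.

South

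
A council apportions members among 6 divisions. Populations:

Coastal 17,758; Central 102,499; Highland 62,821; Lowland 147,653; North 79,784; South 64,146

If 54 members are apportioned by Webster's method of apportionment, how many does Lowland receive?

17

Standard divisor 474661/54 ≈ 8790.019; standard quotas: Coastal 2.020, Central 11.661, Highland 7.147, Lowland 16.798, North 9.077, South 7.298.
Rounding to the nearest integer gives Coastal 2, Central 12, Highland 7, Lowland 17, North 9, South 7 — total 54, matching the house size, so no adjustment is needed.
Lowland receives 17.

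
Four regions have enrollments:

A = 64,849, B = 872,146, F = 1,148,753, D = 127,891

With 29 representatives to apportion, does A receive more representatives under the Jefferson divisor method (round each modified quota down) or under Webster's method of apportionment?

Jefferson: A 0, B 12, F 16, D 1.
Webster: A 1, B 11, F 15, D 2.
A gets 0 under Jefferson and 1 under Webster.

Webster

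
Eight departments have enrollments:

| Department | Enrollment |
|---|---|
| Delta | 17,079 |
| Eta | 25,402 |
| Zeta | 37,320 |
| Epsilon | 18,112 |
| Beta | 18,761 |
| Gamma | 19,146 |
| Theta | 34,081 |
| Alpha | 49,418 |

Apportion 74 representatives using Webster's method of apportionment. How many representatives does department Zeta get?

13

Standard divisor 219319/74 ≈ 2963.77; standard quotas: Delta 5.763, Eta 8.571, Zeta 12.592, Epsilon 6.111, Beta 6.330, Gamma 6.460, Theta 11.499, Alpha 16.674.
Rounding to the nearest integer gives Delta 6, Eta 9, Zeta 13, Epsilon 6, Beta 6, Gamma 6, Theta 11, Alpha 17 — total 74, matching the house size, so no adjustment is needed.
Zeta receives 13.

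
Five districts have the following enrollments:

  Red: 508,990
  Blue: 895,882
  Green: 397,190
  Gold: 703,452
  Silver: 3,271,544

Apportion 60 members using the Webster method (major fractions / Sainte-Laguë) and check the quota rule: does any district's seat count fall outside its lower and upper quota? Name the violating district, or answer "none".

Silver

Standard quotas: Red 5.286, Blue 9.305, Green 4.125, Gold 7.306, Silver 33.978.
Webster allocation: Red 5, Blue 9, Green 4, Gold 7, Silver 35.
Silver has quota 33.978 (lower 33, upper 34) but receives 35 — outside the quota interval.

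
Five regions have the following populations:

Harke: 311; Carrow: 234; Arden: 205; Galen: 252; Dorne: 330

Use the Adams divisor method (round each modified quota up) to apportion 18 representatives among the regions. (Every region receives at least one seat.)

Standard divisor 1332/18 ≈ 74; standard quotas: Harke 4.203, Carrow 3.162, Arden 2.770, Galen 3.405, Dorne 4.459.
Rounding up gives 5, 4, 3, 4, 5 = 21 seats, so the divisor must be adjusted.
With modified divisor 83: modified quotas Harke 3.747, Carrow 2.819, Arden 2.470, Galen 3.036, Dorne 3.976.
Rounding up: Harke 4, Carrow 3, Arden 3, Galen 4, Dorne 4 (total 18).

Harke=4, Carrow=3, Arden=3, Galen=4, Dorne=4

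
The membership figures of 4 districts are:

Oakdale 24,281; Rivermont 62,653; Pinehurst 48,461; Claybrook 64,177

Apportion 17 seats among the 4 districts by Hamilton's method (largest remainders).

Oakdale: 2, Rivermont: 5, Pinehurst: 4, Claybrook: 6

The standard divisor is 199572/17 ≈ 11739.529.
Standard quotas: Oakdale 2.0683, Rivermont 5.3369, Pinehurst 4.1280, Claybrook 5.4667.
Lower quotas: Oakdale 2, Rivermont 5, Pinehurst 4, Claybrook 5 (sum 16, leaving 1 seat).
Remainders in descending order: Claybrook 0.4667, Rivermont 0.3369, Pinehurst 0.1280, Oakdale 0.0683.
Largest remainder: Claybrook receives the extra seat.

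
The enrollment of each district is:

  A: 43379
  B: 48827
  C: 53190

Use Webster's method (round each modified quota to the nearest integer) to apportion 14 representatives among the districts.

A=4, B=5, C=5

Standard divisor 145396/14 ≈ 10385.429; standard quotas: A 4.177, B 4.701, C 5.122.
Rounding to the nearest integer gives A 4, B 5, C 5 — total 14, matching the house size, so no adjustment is needed.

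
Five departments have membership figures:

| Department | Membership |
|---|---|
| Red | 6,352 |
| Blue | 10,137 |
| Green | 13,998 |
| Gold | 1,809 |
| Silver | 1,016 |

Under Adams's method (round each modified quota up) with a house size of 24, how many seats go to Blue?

7

Standard divisor 33312/24 ≈ 1388; standard quotas: Red 4.576, Blue 7.303, Green 10.085, Gold 1.303, Silver 0.732.
Rounding up gives 5, 8, 11, 2, 1 = 27 seats, so the divisor must be adjusted.
With modified divisor 1570: modified quotas Red 4.046, Blue 6.457, Green 8.916, Gold 1.152, Silver 0.647.
Rounding up: Red 5, Blue 7, Green 9, Gold 2, Silver 1 (total 24).
Blue receives 7.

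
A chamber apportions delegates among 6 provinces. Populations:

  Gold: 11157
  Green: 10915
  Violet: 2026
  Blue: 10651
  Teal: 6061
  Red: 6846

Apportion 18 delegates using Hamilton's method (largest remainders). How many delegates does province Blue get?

4

Total 47656; standard divisor 47656/18 ≈ 2647.556.
Standard quotas: Gold 4.2141, Green 4.1227, Violet 0.7652, Blue 4.0230, Teal 2.2893, Red 2.5858.
Lower quotas: Gold 4, Green 4, Violet 0, Blue 4, Teal 2, Red 2 (sum 16, leaving 2 seats).
Remainders in descending order: Violet 0.7652, Red 0.5858, Teal 0.2893, Gold 0.2141, Green 0.1227, Blue 0.0230.
Largest remainders: Violet, Red receive the extra seats.
Blue receives 4.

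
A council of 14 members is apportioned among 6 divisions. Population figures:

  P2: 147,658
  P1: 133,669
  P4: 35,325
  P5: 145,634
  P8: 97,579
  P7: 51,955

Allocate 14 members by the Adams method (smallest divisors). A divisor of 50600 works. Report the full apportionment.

With modified divisor 50600: modified quotas P2 2.918, P1 2.642, P4 0.698, P5 2.878, P8 1.928, P7 1.027.
Rounding up: P2 3, P1 3, P4 1, P5 3, P8 2, P7 2 (total 14).

P2 3, P1 3, P4 1, P5 3, P8 2, P7 2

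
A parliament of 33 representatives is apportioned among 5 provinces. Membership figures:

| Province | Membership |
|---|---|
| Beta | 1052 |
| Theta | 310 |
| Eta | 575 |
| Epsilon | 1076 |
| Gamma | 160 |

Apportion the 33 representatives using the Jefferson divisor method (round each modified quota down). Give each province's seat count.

Beta 11; Theta 3; Eta 6; Epsilon 12; Gamma 1

Standard divisor 3173/33 ≈ 96.152; standard quotas: Beta 10.941, Theta 3.224, Eta 5.980, Epsilon 11.191, Gamma 1.664.
Rounding down gives 10, 3, 5, 11, 1 = 30 seats, so the divisor must be adjusted.
With modified divisor 89: modified quotas Beta 11.820, Theta 3.483, Eta 6.461, Epsilon 12.090, Gamma 1.798.
Rounding down: Beta 11, Theta 3, Eta 6, Epsilon 12, Gamma 1 (total 33).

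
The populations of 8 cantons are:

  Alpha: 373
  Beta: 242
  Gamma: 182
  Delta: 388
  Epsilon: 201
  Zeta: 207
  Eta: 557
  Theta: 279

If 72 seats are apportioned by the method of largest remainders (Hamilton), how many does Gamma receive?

5

The standard divisor is 2429/72 ≈ 33.736.
Standard quotas: Alpha 11.056, Beta 7.173, Gamma 5.395, Delta 11.501, Epsilon 5.958, Zeta 6.136, Eta 16.510, Theta 8.270.
Lower quotas: Alpha 11, Beta 7, Gamma 5, Delta 11, Epsilon 5, Zeta 6, Eta 16, Theta 8 (sum 69, leaving 3 seats).
Remainders in descending order: Epsilon 0.958, Eta 0.510, Delta 0.501, Gamma 0.395, Theta 0.270, Beta 0.173, Zeta 0.136, Alpha 0.056.
The surplus seats go to Epsilon, Eta, Delta.
Gamma receives 5.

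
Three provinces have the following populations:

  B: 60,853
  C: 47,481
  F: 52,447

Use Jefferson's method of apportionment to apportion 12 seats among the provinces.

Standard divisor 160781/12 ≈ 13398.417; standard quotas: B 4.542, C 3.544, F 3.914.
Rounding down gives 4, 3, 3 = 10 seats, so the divisor must be adjusted.
With modified divisor 12000: modified quotas B 5.071, C 3.957, F 4.371.
Rounding down: B 5, C 3, F 4 (total 12).

B 5; C 3; F 4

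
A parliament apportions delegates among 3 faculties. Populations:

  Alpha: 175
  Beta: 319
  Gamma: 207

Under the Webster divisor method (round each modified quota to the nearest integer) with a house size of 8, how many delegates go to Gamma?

Standard divisor 701/8 ≈ 87.625; standard quotas: Alpha 1.997, Beta 3.641, Gamma 2.362.
Rounding to the nearest integer gives Alpha 2, Beta 4, Gamma 2 — total 8, matching the house size, so no adjustment is needed.
Gamma receives 2.

2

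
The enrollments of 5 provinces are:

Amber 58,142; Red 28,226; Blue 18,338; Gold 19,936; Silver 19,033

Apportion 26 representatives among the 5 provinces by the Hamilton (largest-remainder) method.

Amber: 11; Red: 5; Blue: 3; Gold: 4; Silver: 3

Total 143675; standard divisor 143675/26 ≈ 5525.962.
Standard quotas: Amber 10.5216, Red 5.1079, Blue 3.3185, Gold 3.6077, Silver 3.4443.
Lower quotas: Amber 10, Red 5, Blue 3, Gold 3, Silver 3 (sum 24, leaving 2 seats).
Remainders in descending order: Gold 0.6077, Amber 0.5216, Silver 0.4443, Blue 0.3185, Red 0.1079.
The surplus seats go to Gold, Amber.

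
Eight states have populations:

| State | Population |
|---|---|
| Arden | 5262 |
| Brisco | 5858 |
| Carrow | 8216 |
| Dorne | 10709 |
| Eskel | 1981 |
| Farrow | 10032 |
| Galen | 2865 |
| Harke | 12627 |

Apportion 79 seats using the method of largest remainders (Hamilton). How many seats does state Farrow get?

Standard divisor: 57550 ÷ 79 ≈ 728.481.
Standard quotas: Arden 7.2232, Brisco 8.0414, Carrow 11.2783, Dorne 14.7005, Eskel 2.7194, Farrow 13.7711, Galen 3.9328, Harke 17.3333.
Lower quotas: Arden 7, Brisco 8, Carrow 11, Dorne 14, Eskel 2, Farrow 13, Galen 3, Harke 17 (sum 75, leaving 4 seats).
Remainders in descending order: Galen 0.9328, Farrow 0.7711, Eskel 0.7194, Dorne 0.7005, Harke 0.3333, Carrow 0.2783, Arden 0.2232, Brisco 0.0414.
Largest remainders: Galen, Farrow, Eskel, Dorne receive the extra seats.
Farrow receives 14.

14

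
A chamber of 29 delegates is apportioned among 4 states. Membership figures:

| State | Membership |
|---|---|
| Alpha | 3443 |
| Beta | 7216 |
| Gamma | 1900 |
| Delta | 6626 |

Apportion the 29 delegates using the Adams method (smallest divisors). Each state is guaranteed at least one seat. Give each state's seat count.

Standard divisor 19185/29 ≈ 661.552; standard quotas: Alpha 5.204, Beta 10.908, Gamma 2.872, Delta 10.016.
Rounding up gives 6, 11, 3, 11 = 31 seats, so the divisor must be adjusted.
With modified divisor 700: modified quotas Alpha 4.919, Beta 10.309, Gamma 2.714, Delta 9.466.
Rounding up: Alpha 5, Beta 11, Gamma 3, Delta 10 (total 29).

Alpha=5, Beta=11, Gamma=3, Delta=10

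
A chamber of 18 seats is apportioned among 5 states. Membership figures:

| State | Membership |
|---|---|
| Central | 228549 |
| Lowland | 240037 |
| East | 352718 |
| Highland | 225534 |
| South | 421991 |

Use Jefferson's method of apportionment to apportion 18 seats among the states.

Central 3; Lowland 3; East 4; Highland 3; South 5

Standard divisor 1468829/18 ≈ 81601.611; standard quotas: Central 2.801, Lowland 2.942, East 4.322, Highland 2.764, South 5.171.
Rounding down gives 2, 2, 4, 2, 5 = 15 seats, so the divisor must be adjusted.
With modified divisor 72900: modified quotas Central 3.135, Lowland 3.293, East 4.838, Highland 3.094, South 5.789.
Rounding down: Central 3, Lowland 3, East 4, Highland 3, South 5 (total 18).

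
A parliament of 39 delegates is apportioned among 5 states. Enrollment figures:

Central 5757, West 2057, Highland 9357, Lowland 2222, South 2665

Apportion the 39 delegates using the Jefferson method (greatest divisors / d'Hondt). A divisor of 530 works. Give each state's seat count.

Central 10; West 3; Highland 17; Lowland 4; South 5

With modified divisor 530: modified quotas Central 10.862, West 3.881, Highland 17.655, Lowland 4.192, South 5.028.
Rounding down: Central 10, West 3, Highland 17, Lowland 4, South 5 (total 39).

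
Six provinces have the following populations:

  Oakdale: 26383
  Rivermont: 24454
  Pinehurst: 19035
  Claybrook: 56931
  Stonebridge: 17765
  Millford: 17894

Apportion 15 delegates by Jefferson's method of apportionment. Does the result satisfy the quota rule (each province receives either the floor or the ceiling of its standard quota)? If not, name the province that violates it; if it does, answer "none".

none

Standard quotas: Oakdale 2.436, Rivermont 2.258, Pinehurst 1.757, Claybrook 5.256, Stonebridge 1.640, Millford 1.652.
Jefferson allocation: Oakdale 2, Rivermont 2, Pinehurst 2, Claybrook 6, Stonebridge 1, Millford 2.
Every allocation lies between the lower and upper quota.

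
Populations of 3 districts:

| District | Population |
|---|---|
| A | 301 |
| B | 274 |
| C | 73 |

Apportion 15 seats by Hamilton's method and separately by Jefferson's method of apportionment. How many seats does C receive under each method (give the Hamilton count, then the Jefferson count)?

Hamilton: A 7, B 6, C 2.
Jefferson: A 7, B 7, C 1.
C gets 2 under Hamilton and 1 under Jefferson.

2 and 1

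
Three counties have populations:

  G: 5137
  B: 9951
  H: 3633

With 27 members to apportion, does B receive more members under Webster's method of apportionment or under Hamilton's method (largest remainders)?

Webster

Webster: G 7, B 15, H 5.
Hamilton: G 8, B 14, H 5.
B gets 15 under Webster and 14 under Hamilton.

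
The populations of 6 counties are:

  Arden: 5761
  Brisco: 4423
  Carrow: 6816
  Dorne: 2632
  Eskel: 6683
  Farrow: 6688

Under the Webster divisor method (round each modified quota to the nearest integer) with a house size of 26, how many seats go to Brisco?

Standard divisor 33003/26 ≈ 1269.346; standard quotas: Arden 4.539, Brisco 3.484, Carrow 5.370, Dorne 2.074, Eskel 5.265, Farrow 5.269.
Rounding to the nearest integer gives 5, 3, 5, 2, 5, 5 = 25 seats, so the divisor must be adjusted.
With modified divisor 1250: modified quotas Arden 4.609, Brisco 3.538, Carrow 5.453, Dorne 2.106, Eskel 5.346, Farrow 5.350.
Rounding to the nearest integer: Arden 5, Brisco 4, Carrow 5, Dorne 2, Eskel 5, Farrow 5 (total 26).
Brisco receives 4.

4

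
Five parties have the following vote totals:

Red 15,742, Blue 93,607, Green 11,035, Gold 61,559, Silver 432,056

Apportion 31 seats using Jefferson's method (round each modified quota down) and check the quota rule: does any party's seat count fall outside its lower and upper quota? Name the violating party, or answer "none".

Silver

Standard quotas: Red 0.795, Blue 4.726, Green 0.557, Gold 3.108, Silver 21.814.
Jefferson allocation: Red 0, Blue 5, Green 0, Gold 3, Silver 23.
Silver has quota 21.814 (lower 21, upper 22) but receives 23 — outside the quota interval.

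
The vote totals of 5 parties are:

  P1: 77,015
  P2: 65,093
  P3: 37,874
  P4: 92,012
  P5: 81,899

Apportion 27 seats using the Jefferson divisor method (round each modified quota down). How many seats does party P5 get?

Standard divisor 353893/27 ≈ 13107.148; standard quotas: P1 5.876, P2 4.966, P3 2.890, P4 7.020, P5 6.248.
Rounding down gives 5, 4, 2, 7, 6 = 24 seats, so the divisor must be adjusted.
With modified divisor 12200: modified quotas P1 6.313, P2 5.335, P3 3.104, P4 7.542, P5 6.713.
Rounding down: P1 6, P2 5, P3 3, P4 7, P5 6 (total 27).
P5 receives 6.

6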